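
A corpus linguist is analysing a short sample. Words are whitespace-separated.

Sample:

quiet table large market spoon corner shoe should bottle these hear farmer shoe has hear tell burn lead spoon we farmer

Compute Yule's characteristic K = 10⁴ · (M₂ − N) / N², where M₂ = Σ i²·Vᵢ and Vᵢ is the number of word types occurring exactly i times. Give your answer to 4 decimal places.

181.4059

Frequencies: spoon:2, shoe:2, hear:2, farmer:2, quiet:1, table:1, large:1, market:1, corner:1, should:1, bottle:1, these:1, has:1, tell:1, burn:1, lead:1, we:1
N = 21. Frequency spectrum: V_1=13, V_2=4
M₂ = 1²·13 + 2²·4 = 29
K = 10000 × (29 − 21) / 21² = 181.4059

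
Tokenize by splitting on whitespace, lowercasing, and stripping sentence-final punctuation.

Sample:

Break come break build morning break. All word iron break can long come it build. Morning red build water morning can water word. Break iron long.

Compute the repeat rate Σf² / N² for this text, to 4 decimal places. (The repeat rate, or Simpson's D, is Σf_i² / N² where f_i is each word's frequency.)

0.1036

Frequencies: break:5, build:3, morning:3, come:2, word:2, iron:2, can:2, long:2, water:2, all:1, it:1, red:1
Σf² = 70; N² = 676
Repeat rate = 70 / 676 = 0.1036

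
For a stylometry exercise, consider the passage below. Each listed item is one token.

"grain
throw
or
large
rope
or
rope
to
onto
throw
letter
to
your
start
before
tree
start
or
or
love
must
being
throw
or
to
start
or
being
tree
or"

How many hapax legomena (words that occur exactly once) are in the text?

Frequencies: or:7, throw:3, to:3, start:3, rope:2, tree:2, being:2, grain:1, large:1, onto:1, letter:1, your:1, before:1, love:1, must:1
Hapax (freq=1): before, grain, large, letter, love, must, onto, your

8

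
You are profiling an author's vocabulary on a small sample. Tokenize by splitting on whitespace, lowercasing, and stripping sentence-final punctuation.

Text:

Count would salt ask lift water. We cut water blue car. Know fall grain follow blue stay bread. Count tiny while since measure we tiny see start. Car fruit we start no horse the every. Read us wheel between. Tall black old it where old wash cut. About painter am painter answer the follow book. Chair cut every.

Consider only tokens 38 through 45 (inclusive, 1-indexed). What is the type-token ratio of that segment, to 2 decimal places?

0.88

Segment tokens 38–45: wheel, between, tall, black, old, it, where, old
Segment N = 8, segment V = 7.
TTR = 7 / 8 = 0.88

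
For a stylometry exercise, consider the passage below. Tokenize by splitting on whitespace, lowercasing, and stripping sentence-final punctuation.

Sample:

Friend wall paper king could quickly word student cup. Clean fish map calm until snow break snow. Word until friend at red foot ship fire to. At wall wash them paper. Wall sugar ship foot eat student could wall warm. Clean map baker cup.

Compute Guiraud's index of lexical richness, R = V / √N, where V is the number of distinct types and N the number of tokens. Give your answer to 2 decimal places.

N = 44, V = 28.
√N = 6.633250
R = 28 / 6.633250 = 4.22

4.22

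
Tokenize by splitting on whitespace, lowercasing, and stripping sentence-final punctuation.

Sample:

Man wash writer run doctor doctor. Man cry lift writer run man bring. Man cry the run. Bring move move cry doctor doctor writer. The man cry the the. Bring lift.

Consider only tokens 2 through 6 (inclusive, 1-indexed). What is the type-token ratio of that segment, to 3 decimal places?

Segment tokens 2–6: wash, writer, run, doctor, doctor
Segment N = 5, segment V = 4.
TTR = 4 / 5 = 0.800

0.800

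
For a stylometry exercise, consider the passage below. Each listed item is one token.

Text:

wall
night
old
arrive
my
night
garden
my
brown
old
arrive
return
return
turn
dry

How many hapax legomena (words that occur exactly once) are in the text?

5

Frequencies: night:2, old:2, arrive:2, my:2, return:2, wall:1, garden:1, brown:1, turn:1, dry:1
Hapax (freq=1): brown, dry, garden, turn, wall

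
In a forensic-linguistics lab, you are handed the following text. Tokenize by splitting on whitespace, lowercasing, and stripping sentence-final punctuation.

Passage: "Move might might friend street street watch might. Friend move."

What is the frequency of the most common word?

3

Frequencies: might:3, move:2, friend:2, street:2, watch:1
Most common: 'might' with frequency 3.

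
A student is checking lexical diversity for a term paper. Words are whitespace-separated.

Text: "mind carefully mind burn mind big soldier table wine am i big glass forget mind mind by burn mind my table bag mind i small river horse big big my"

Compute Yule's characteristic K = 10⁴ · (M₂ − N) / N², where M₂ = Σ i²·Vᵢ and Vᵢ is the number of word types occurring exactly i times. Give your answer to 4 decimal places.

688.8889

Frequencies: mind:7, big:4, burn:2, table:2, i:2, my:2, carefully:1, soldier:1, wine:1, am:1, glass:1, forget:1, by:1, bag:1, small:1, river:1, horse:1
N = 30. Frequency spectrum: V_1=11, V_2=4, V_4=1, V_7=1
M₂ = 1²·11 + 2²·4 + 4²·1 + 7²·1 = 92
K = 10000 × (92 − 30) / 30² = 688.8889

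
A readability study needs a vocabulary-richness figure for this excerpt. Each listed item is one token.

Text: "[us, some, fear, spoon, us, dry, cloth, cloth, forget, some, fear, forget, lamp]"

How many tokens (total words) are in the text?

13

Tokens: us, some, fear, spoon, us, dry, cloth, cloth, forget, some, fear, forget, lamp
N = 13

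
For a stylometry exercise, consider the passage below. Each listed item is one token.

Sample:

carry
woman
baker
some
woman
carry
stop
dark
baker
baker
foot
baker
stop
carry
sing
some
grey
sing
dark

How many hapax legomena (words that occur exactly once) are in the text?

2

Frequencies: baker:4, carry:3, woman:2, some:2, stop:2, dark:2, sing:2, foot:1, grey:1
Hapax (freq=1): foot, grey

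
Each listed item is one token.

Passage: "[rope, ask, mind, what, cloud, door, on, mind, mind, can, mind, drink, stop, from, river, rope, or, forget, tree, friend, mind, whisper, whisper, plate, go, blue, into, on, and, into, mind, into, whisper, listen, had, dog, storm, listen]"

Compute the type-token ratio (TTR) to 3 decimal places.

N = 38 tokens, V = 26 types.
TTR = V / N = 26 / 38 = 0.684

0.684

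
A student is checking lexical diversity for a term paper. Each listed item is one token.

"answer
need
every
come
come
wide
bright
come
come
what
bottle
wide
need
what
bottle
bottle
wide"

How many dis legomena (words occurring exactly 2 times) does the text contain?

2

Frequencies: come:4, wide:3, bottle:3, need:2, what:2, answer:1, every:1, bright:1
Words with frequency 2: need, what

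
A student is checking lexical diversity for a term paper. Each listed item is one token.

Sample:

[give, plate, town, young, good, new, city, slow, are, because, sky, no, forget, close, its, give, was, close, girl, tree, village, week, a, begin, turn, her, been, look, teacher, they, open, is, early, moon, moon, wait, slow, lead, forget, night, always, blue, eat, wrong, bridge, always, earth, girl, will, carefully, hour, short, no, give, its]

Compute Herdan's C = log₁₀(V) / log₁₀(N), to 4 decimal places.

N = 55, V = 45.
log₁₀(V) = 1.653213, log₁₀(N) = 1.740363
C = 1.653213 / 1.740363 = 0.9499

0.9499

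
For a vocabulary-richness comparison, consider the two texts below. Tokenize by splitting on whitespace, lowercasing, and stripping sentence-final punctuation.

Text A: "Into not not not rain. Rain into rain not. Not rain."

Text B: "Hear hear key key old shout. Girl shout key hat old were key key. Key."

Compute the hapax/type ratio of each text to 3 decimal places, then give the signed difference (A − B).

A: hapax=0, V=3, ratio=0.000
B: hapax=3, V=7, ratio=0.429
Difference = 0.000 − 0.429 = -0.429

-0.429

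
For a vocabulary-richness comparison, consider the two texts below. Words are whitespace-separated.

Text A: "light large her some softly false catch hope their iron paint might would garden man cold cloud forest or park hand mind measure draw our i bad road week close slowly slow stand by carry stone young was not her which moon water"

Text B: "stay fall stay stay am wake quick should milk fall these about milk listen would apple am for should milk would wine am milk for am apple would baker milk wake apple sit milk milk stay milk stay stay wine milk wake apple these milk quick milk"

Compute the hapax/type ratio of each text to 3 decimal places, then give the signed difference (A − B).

A: hapax=41, V=42, ratio=0.976
B: hapax=4, V=16, ratio=0.250
Difference = 0.976 − 0.250 = 0.726

0.726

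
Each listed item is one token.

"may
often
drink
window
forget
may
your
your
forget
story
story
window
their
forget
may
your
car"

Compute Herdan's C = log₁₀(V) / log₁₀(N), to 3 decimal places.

0.776

N = 17, V = 9.
log₁₀(V) = 0.954243, log₁₀(N) = 1.230449
C = 0.954243 / 1.230449 = 0.776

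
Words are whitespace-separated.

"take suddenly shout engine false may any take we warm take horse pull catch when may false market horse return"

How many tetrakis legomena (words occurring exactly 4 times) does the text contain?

0

Frequencies: take:3, false:2, may:2, horse:2, suddenly:1, shout:1, engine:1, any:1, we:1, warm:1, pull:1, catch:1, when:1, market:1, return:1
Words with frequency 4: (none)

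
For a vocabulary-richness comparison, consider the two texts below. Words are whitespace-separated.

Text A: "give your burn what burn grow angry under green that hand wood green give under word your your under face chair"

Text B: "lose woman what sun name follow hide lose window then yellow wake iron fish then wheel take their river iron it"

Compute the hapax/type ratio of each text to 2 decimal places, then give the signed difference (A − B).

-0.19

A: hapax=9, V=14, ratio=0.64
B: hapax=15, V=18, ratio=0.83
Difference = 0.64 − 0.83 = -0.19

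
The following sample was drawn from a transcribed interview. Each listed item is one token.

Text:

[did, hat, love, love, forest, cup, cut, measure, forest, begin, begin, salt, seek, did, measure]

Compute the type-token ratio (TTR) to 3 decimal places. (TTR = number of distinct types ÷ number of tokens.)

0.667

N = 15 tokens, V = 10 types.
TTR = V / N = 10 / 15 = 0.667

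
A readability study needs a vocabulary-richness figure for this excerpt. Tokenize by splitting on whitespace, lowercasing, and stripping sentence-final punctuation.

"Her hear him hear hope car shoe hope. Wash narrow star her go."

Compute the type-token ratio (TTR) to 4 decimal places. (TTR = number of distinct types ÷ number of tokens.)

0.7692

N = 13 tokens, V = 10 types.
TTR = V / N = 10 / 13 = 0.7692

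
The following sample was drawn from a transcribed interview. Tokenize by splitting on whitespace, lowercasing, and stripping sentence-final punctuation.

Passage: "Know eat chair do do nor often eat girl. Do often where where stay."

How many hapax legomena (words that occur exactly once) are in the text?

Frequencies: do:3, eat:2, often:2, where:2, know:1, chair:1, nor:1, girl:1, stay:1
Hapax (freq=1): chair, girl, know, nor, stay

5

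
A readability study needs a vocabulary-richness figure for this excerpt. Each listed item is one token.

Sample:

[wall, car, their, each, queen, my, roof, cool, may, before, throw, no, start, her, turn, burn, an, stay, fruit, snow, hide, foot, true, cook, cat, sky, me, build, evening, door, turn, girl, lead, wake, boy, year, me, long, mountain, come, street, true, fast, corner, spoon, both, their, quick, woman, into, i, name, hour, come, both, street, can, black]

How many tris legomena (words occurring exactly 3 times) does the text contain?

Frequencies: their:2, turn:2, true:2, me:2, come:2, street:2, both:2, wall:1, car:1, each:1, queen:1, my:1, roof:1, cool:1, may:1, before:1, throw:1, no:1, start:1, her:1, … (31 more, each freq 1)
Words with frequency 3: (none)

0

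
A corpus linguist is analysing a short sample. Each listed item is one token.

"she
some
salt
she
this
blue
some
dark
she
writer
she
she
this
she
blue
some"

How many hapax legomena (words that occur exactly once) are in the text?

3

Frequencies: she:6, some:3, this:2, blue:2, salt:1, dark:1, writer:1
Hapax (freq=1): dark, salt, writer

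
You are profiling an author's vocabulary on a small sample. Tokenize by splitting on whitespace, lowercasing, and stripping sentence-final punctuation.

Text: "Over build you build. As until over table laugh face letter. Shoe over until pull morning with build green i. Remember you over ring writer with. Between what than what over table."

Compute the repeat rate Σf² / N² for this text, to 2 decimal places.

Frequencies: over:5, build:3, you:2, until:2, table:2, with:2, what:2, as:1, laugh:1, face:1, letter:1, shoe:1, pull:1, morning:1, green:1, i:1, remember:1, ring:1, writer:1, between:1, … (1 more, each freq 1)
Σf² = 68; N² = 1024
Repeat rate = 68 / 1024 = 0.07

0.07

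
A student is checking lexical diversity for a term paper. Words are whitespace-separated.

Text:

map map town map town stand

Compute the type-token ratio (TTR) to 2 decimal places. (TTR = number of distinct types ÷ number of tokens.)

0.50

N = 6 tokens, V = 3 types.
TTR = V / N = 3 / 6 = 0.50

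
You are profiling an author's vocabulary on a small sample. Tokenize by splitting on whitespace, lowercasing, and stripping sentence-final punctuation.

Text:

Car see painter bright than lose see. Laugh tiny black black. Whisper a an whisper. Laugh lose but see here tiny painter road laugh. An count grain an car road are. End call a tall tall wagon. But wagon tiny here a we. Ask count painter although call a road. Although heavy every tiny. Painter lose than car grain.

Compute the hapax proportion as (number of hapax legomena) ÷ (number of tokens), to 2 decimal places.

0.12

Frequencies: painter:4, tiny:4, a:4, car:3, see:3, lose:3, laugh:3, an:3, road:3, than:2, black:2, whisper:2, but:2, here:2, count:2, grain:2, call:2, tall:2, wagon:2, although:2, … (7 more, each freq 1)
Hapax count = 7; token count = 59.
Ratio = 7 / 59 = 0.12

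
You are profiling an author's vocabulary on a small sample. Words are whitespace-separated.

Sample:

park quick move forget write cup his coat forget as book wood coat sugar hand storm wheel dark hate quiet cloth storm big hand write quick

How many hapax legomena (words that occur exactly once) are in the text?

Frequencies: quick:2, forget:2, write:2, coat:2, hand:2, storm:2, park:1, move:1, cup:1, his:1, as:1, book:1, wood:1, sugar:1, wheel:1, dark:1, hate:1, quiet:1, cloth:1, big:1
Hapax (freq=1): as, big, book, cloth, cup, dark, hate, his, move, park, quiet, sugar, wheel, wood

14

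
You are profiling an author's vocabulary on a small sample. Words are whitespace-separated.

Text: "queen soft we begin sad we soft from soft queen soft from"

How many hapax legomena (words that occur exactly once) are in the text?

2

Frequencies: soft:4, queen:2, we:2, from:2, begin:1, sad:1
Hapax (freq=1): begin, sad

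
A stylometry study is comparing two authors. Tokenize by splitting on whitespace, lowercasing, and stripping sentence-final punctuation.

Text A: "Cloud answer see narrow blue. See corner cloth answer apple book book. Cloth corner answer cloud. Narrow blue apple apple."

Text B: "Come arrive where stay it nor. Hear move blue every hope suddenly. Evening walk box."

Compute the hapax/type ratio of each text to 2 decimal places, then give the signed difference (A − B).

A: hapax=0, V=9, ratio=0.00
B: hapax=15, V=15, ratio=1.00
Difference = 0.00 − 1.00 = -1.00

-1.00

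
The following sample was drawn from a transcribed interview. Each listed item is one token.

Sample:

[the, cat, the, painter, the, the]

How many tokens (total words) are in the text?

6

Tokens: the, cat, the, painter, the, the
N = 6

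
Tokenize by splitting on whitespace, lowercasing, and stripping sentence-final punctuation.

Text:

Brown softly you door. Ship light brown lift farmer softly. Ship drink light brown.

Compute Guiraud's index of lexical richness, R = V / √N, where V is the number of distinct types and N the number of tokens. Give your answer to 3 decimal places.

2.405

N = 14, V = 9.
√N = 3.741657
R = 9 / 3.741657 = 2.405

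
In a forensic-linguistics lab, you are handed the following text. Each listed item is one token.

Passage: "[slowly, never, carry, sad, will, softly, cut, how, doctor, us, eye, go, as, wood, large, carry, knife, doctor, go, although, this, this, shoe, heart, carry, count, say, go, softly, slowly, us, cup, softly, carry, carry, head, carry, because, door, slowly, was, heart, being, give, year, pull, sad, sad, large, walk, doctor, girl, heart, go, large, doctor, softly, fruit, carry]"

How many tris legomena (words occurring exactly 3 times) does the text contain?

Frequencies: carry:7, softly:4, doctor:4, go:4, slowly:3, sad:3, large:3, heart:3, us:2, this:2, never:1, will:1, cut:1, how:1, eye:1, as:1, wood:1, knife:1, although:1, shoe:1, … (14 more, each freq 1)
Words with frequency 3: heart, large, sad, slowly

4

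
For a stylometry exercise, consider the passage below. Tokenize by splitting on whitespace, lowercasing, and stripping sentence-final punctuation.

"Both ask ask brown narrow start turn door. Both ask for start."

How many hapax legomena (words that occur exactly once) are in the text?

Frequencies: ask:3, both:2, start:2, brown:1, narrow:1, turn:1, door:1, for:1
Hapax (freq=1): brown, door, for, narrow, turn

5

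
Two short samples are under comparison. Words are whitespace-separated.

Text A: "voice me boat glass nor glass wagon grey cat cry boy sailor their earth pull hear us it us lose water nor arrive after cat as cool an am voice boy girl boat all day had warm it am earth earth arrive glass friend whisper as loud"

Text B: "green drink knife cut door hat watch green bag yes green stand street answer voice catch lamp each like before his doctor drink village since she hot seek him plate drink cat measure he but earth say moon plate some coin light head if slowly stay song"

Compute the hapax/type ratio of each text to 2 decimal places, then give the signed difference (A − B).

A: hapax=21, V=33, ratio=0.64
B: hapax=39, V=42, ratio=0.93
Difference = 0.64 − 0.93 = -0.29

-0.29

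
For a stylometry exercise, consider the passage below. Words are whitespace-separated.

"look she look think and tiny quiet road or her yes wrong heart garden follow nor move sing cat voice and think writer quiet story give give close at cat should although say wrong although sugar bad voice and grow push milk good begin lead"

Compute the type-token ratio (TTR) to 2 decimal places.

0.78

N = 45 tokens, V = 35 types.
TTR = V / N = 35 / 45 = 0.78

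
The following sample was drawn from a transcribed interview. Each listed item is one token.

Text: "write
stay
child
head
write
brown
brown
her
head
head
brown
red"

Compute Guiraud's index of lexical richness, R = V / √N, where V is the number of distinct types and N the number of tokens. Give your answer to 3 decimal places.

2.021

N = 12, V = 7.
√N = 3.464102
R = 7 / 3.464102 = 2.021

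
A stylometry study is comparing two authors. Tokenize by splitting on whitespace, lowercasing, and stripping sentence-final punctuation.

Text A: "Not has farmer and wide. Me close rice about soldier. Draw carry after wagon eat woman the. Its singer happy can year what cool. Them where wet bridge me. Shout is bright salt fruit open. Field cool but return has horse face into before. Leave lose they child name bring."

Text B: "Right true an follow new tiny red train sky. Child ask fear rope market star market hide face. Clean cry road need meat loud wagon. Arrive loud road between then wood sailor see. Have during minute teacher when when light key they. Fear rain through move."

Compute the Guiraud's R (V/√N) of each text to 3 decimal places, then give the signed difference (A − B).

A: V=47, N=50, R=6.647
B: V=41, N=46, R=6.045
Difference = 6.647 − 6.045 = 0.602

0.602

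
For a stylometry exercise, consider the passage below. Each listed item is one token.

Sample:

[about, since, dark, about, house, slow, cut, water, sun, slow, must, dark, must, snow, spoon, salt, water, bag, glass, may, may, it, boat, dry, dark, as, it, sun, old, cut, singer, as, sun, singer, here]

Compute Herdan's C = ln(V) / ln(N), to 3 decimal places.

N = 35, V = 22.
ln(V) = 3.091042, ln(N) = 3.555348
C = 3.091042 / 3.555348 = 0.869

0.869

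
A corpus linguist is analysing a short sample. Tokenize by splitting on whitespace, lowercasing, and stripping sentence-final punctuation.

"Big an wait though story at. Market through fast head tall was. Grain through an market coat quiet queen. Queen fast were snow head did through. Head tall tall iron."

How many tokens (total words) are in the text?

30

Tokens: big, an, wait, though, story, at, market, through, fast, head, tall, was, grain, through, an, market, coat, quiet, queen, queen, fast, were, snow, head, did, through, head, tall, tall, iron
N = 30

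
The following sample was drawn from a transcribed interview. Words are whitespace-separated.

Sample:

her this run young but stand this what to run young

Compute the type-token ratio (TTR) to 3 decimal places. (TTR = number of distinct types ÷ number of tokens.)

0.727

N = 11 tokens, V = 8 types.
TTR = V / N = 8 / 11 = 0.727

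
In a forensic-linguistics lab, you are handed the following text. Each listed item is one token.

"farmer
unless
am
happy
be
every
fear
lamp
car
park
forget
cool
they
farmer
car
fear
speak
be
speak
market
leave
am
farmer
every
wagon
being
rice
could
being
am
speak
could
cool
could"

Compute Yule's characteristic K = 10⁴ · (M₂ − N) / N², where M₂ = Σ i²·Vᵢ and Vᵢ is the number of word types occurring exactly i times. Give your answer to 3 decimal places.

311.419

Frequencies: farmer:3, am:3, speak:3, could:3, be:2, every:2, fear:2, car:2, cool:2, being:2, unless:1, happy:1, lamp:1, park:1, forget:1, they:1, market:1, leave:1, wagon:1, rice:1
N = 34. Frequency spectrum: V_1=10, V_2=6, V_3=4
M₂ = 1²·10 + 2²·6 + 3²·4 = 70
K = 10000 × (70 − 34) / 34² = 311.419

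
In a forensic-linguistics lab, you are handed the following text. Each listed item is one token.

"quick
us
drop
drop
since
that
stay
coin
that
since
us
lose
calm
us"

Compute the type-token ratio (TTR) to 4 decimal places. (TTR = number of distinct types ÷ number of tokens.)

N = 14 tokens, V = 9 types.
TTR = V / N = 9 / 14 = 0.6429

0.6429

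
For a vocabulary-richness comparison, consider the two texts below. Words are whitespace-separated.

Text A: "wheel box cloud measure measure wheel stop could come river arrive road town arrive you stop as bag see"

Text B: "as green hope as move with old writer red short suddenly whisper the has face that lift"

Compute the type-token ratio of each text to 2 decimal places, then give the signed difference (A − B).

TTR(A) = 15/19 = 0.79
TTR(B) = 16/17 = 0.94
Difference = 0.79 − 0.94 = -0.15

-0.15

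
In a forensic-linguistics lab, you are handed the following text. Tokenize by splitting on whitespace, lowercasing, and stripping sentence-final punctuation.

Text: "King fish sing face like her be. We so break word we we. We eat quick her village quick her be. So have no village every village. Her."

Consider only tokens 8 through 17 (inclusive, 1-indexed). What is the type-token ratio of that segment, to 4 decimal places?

0.7000

Segment tokens 8–17: we, so, break, word, we, we, we, eat, quick, her
Segment N = 10, segment V = 7.
TTR = 7 / 10 = 0.7000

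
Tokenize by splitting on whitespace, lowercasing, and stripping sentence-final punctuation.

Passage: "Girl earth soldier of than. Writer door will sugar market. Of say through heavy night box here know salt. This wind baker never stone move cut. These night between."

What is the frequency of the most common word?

Frequencies: of:2, night:2, girl:1, earth:1, soldier:1, than:1, writer:1, door:1, will:1, sugar:1, market:1, say:1, through:1, heavy:1, box:1, here:1, know:1, salt:1, this:1, wind:1, … (7 more, each freq 1)
Most common: 'of' with frequency 2.

2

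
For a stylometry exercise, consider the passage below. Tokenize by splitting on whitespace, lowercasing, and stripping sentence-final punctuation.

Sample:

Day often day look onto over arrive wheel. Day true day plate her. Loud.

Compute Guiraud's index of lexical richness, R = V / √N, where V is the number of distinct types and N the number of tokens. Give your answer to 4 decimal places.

2.9399

N = 14, V = 11.
√N = 3.741657
R = 11 / 3.741657 = 2.9399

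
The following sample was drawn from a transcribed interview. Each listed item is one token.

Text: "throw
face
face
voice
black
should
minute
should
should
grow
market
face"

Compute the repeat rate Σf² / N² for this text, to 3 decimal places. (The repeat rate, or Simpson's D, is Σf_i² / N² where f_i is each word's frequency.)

Frequencies: face:3, should:3, throw:1, voice:1, black:1, minute:1, grow:1, market:1
Σf² = 24; N² = 144
Repeat rate = 24 / 144 = 0.167

0.167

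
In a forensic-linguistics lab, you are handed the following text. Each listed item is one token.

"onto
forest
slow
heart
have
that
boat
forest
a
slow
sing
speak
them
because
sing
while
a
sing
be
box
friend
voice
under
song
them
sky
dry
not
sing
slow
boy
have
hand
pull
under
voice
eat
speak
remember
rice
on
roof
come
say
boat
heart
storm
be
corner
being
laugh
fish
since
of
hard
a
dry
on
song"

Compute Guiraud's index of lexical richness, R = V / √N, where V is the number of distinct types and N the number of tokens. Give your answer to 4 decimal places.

5.2076

N = 59, V = 40.
√N = 7.681146
R = 40 / 7.681146 = 5.2076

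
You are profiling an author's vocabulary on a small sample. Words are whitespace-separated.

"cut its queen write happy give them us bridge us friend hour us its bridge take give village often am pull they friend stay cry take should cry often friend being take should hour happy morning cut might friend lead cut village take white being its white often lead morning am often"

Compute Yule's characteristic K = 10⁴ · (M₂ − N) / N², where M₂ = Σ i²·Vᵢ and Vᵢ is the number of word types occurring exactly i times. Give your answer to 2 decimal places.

288.46

Frequencies: friend:4, take:4, often:4, cut:3, its:3, us:3, happy:2, give:2, bridge:2, hour:2, village:2, am:2, cry:2, should:2, being:2, morning:2, lead:2, white:2, queen:1, write:1, … (5 more, each freq 1)
N = 52. Frequency spectrum: V_1=7, V_2=12, V_3=3, V_4=3
M₂ = 1²·7 + 2²·12 + 3²·3 + 4²·3 = 130
K = 10000 × (130 − 52) / 52² = 288.46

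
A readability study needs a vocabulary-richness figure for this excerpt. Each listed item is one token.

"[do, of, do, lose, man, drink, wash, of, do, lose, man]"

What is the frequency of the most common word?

3

Frequencies: do:3, of:2, lose:2, man:2, drink:1, wash:1
Most common: 'do' with frequency 3.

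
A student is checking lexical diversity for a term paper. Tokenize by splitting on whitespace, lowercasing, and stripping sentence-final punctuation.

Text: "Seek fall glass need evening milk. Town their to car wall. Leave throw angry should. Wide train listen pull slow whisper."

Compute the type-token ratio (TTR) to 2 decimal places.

N = 21 tokens, V = 21 types.
TTR = V / N = 21 / 21 = 1.00

1.00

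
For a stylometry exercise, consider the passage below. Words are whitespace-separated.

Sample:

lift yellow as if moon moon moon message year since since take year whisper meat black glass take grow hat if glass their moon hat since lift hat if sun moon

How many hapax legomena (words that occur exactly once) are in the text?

Frequencies: moon:5, if:3, since:3, hat:3, lift:2, year:2, take:2, glass:2, yellow:1, as:1, message:1, whisper:1, meat:1, black:1, grow:1, their:1, sun:1
Hapax (freq=1): as, black, grow, meat, message, sun, their, whisper, yellow

9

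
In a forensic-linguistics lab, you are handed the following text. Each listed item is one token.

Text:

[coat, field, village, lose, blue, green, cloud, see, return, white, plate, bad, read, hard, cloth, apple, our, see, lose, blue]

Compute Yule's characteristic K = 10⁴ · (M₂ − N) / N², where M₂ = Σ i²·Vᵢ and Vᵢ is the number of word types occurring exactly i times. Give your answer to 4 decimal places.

Frequencies: lose:2, blue:2, see:2, coat:1, field:1, village:1, green:1, cloud:1, return:1, white:1, plate:1, bad:1, read:1, hard:1, cloth:1, apple:1, our:1
N = 20. Frequency spectrum: V_1=14, V_2=3
M₂ = 1²·14 + 2²·3 = 26
K = 10000 × (26 − 20) / 20² = 150.0000

150.0000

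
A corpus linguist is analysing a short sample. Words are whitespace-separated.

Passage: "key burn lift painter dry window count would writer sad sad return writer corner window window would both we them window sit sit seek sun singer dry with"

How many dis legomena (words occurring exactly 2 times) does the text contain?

5

Frequencies: window:4, dry:2, would:2, writer:2, sad:2, sit:2, key:1, burn:1, lift:1, painter:1, count:1, return:1, corner:1, both:1, we:1, them:1, seek:1, sun:1, singer:1, with:1
Words with frequency 2: dry, sad, sit, would, writer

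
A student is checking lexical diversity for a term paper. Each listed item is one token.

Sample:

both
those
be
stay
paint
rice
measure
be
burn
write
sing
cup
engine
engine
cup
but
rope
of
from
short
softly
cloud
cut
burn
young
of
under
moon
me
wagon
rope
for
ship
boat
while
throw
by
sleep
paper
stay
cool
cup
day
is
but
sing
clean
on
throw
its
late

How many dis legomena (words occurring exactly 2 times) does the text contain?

Frequencies: cup:3, be:2, stay:2, burn:2, sing:2, engine:2, but:2, rope:2, of:2, throw:2, both:1, those:1, paint:1, rice:1, measure:1, write:1, from:1, short:1, softly:1, cloud:1, … (20 more, each freq 1)
Words with frequency 2: be, burn, but, engine, of, rope, sing, stay, throw

9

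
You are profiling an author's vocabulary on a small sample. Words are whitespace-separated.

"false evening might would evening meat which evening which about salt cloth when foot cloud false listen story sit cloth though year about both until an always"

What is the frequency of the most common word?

Frequencies: evening:3, false:2, which:2, about:2, cloth:2, might:1, would:1, meat:1, salt:1, when:1, foot:1, cloud:1, listen:1, story:1, sit:1, though:1, year:1, both:1, until:1, an:1, … (1 more, each freq 1)
Most common: 'evening' with frequency 3.

3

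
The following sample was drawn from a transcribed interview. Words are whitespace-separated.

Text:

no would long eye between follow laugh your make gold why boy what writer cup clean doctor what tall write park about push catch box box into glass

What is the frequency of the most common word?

Frequencies: what:2, box:2, no:1, would:1, long:1, eye:1, between:1, follow:1, laugh:1, your:1, make:1, gold:1, why:1, boy:1, writer:1, cup:1, clean:1, doctor:1, tall:1, write:1, … (6 more, each freq 1)
Most common: 'what' with frequency 2.

2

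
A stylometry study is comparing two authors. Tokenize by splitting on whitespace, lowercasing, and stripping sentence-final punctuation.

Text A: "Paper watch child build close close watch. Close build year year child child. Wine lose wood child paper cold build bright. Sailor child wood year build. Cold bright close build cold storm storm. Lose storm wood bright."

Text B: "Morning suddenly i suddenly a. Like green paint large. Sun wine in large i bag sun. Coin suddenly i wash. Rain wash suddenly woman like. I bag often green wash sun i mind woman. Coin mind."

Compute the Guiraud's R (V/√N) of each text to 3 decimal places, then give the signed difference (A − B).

A: V=13, N=37, R=2.137
B: V=18, N=36, R=3.000
Difference = 2.137 − 3.000 = -0.863

-0.863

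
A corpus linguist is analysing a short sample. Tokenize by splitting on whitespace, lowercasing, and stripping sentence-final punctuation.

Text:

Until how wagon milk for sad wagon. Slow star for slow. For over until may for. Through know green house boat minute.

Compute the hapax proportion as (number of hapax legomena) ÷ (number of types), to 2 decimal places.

0.75

Frequencies: for:4, until:2, wagon:2, slow:2, how:1, milk:1, sad:1, star:1, over:1, may:1, through:1, know:1, green:1, house:1, boat:1, minute:1
Hapax count = 12; type count = 16.
Ratio = 12 / 16 = 0.75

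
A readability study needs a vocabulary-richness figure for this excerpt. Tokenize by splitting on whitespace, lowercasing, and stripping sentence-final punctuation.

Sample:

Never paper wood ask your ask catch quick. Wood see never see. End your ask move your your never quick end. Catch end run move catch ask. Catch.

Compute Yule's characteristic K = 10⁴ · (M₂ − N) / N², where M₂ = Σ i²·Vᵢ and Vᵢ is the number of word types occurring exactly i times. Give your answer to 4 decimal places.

Frequencies: ask:4, your:4, catch:4, never:3, end:3, wood:2, quick:2, see:2, move:2, paper:1, run:1
N = 28. Frequency spectrum: V_1=2, V_2=4, V_3=2, V_4=3
M₂ = 1²·2 + 2²·4 + 3²·2 + 4²·3 = 84
K = 10000 × (84 − 28) / 28² = 714.2857

714.2857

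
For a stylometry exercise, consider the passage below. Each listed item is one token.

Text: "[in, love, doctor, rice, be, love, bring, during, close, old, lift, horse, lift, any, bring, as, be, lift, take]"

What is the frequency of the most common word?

3

Frequencies: lift:3, love:2, be:2, bring:2, in:1, doctor:1, rice:1, during:1, close:1, old:1, horse:1, any:1, as:1, take:1
Most common: 'lift' with frequency 3.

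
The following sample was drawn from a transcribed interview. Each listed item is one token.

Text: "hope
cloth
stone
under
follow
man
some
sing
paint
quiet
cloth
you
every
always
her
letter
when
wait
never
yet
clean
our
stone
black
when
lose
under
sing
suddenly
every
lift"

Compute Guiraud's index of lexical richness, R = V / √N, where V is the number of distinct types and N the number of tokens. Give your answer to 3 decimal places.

N = 31, V = 25.
√N = 5.567764
R = 25 / 5.567764 = 4.490

4.490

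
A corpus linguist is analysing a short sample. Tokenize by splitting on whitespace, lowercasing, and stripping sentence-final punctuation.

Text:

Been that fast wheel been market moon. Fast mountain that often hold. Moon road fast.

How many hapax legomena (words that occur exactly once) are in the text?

Frequencies: fast:3, been:2, that:2, moon:2, wheel:1, market:1, mountain:1, often:1, hold:1, road:1
Hapax (freq=1): hold, market, mountain, often, road, wheel

6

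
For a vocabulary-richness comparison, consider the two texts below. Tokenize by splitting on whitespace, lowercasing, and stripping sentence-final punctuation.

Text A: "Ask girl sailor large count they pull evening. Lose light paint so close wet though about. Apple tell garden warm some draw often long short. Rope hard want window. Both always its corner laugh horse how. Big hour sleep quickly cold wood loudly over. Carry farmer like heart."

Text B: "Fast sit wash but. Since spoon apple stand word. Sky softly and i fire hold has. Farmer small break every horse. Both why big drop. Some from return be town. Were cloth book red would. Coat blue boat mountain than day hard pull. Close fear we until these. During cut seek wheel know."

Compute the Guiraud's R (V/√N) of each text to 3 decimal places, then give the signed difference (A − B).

-0.352

A: V=48, N=48, R=6.928
B: V=53, N=53, R=7.280
Difference = 6.928 − 7.280 = -0.352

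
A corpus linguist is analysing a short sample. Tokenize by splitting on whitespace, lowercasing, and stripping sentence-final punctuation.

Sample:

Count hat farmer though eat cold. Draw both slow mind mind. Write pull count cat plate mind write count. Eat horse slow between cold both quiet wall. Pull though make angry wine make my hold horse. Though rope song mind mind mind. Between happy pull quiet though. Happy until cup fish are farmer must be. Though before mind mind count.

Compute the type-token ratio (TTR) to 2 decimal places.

0.55

N = 60 tokens, V = 33 types.
TTR = V / N = 33 / 60 = 0.55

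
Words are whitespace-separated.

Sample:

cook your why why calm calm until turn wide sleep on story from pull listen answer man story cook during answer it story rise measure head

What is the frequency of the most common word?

3

Frequencies: story:3, cook:2, why:2, calm:2, answer:2, your:1, until:1, turn:1, wide:1, sleep:1, on:1, from:1, pull:1, listen:1, man:1, during:1, it:1, rise:1, measure:1, head:1
Most common: 'story' with frequency 3.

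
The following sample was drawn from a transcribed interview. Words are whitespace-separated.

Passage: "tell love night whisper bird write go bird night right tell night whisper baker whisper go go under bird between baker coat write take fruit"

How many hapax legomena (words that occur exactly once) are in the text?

Frequencies: night:3, whisper:3, bird:3, go:3, tell:2, write:2, baker:2, love:1, right:1, under:1, between:1, coat:1, take:1, fruit:1
Hapax (freq=1): between, coat, fruit, love, right, take, under

7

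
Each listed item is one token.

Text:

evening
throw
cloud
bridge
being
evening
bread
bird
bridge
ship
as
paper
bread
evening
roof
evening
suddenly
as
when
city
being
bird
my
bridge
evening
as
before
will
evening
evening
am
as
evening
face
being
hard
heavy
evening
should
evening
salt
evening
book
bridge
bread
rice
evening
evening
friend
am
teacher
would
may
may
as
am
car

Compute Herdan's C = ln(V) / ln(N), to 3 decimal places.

N = 57, V = 30.
ln(V) = 3.401197, ln(N) = 4.043051
C = 3.401197 / 4.043051 = 0.841

0.841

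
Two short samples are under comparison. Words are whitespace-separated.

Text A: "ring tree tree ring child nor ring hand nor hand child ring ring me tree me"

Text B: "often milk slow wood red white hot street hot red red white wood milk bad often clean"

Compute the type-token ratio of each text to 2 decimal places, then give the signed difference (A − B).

TTR(A) = 6/16 = 0.38
TTR(B) = 10/17 = 0.59
Difference = 0.38 − 0.59 = -0.21

-0.21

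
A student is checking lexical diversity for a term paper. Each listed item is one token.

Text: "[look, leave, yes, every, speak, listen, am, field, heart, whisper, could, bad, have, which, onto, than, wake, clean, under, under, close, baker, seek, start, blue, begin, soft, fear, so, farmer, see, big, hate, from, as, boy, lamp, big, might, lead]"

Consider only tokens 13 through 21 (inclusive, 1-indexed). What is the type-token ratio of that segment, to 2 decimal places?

0.89

Segment tokens 13–21: have, which, onto, than, wake, clean, under, under, close
Segment N = 9, segment V = 8.
TTR = 8 / 9 = 0.89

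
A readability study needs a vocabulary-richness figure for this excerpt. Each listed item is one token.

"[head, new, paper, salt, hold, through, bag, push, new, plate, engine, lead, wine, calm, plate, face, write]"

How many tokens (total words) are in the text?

17

Tokens: head, new, paper, salt, hold, through, bag, push, new, plate, engine, lead, wine, calm, plate, face, write
N = 17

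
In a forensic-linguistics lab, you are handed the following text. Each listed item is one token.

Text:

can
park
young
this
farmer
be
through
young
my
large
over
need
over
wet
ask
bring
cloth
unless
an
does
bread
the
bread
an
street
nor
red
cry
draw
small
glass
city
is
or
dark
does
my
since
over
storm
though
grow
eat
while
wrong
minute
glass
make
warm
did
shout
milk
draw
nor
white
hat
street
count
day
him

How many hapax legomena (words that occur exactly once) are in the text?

39

Frequencies: over:3, young:2, my:2, an:2, does:2, bread:2, street:2, nor:2, draw:2, glass:2, can:1, park:1, this:1, farmer:1, be:1, through:1, large:1, need:1, wet:1, ask:1, … (29 more, each freq 1)
Hapax (freq=1): ask, be, bring, can, city, cloth, count, cry, dark, day, did, eat, farmer, grow, hat, him, is, large, make, milk, minute, need, or, park, red, shout, since, small, storm, the, this, though, through, unless, warm, wet, while, white, wrong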